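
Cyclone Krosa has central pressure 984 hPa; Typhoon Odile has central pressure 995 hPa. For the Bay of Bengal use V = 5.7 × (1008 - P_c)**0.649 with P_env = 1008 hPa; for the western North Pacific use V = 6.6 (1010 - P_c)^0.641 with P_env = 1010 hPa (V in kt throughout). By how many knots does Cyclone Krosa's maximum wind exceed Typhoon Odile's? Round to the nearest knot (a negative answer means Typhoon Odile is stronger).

7 kt

Cyclone Krosa: ΔP = 24; V ≈ 5.7 × 24^0.649 ≈ 44.84 kt.
Typhoon Odile: ΔP = 15; V ≈ 6.6 × 15^0.641 ≈ 37.45 kt.
Difference ≈ 44.84 − 37.45 = 7.39 → 7 kt.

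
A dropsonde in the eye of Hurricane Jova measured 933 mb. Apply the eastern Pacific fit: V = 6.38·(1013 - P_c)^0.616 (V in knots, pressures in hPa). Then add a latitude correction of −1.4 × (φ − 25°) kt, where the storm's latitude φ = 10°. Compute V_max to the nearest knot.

ΔP = 1013 − 933 = 80 mb.
80^0.616 ≈ 14.870.
V ≈ 6.38 × 14.870 ≈ 94.9 kt.
Latitude correction: −1.4 × (10 − 25) = 21 kt.
Corrected V ≈ 115.9 kt → 116 kt.

116 kt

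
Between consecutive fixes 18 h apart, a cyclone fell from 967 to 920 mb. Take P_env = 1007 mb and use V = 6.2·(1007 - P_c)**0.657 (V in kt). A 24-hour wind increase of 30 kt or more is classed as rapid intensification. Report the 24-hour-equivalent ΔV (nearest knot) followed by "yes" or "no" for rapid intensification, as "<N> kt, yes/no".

V₁: ΔP = 40, V ≈ 6.2 × 40^0.657 ≈ 69.98 kt.
V₂: ΔP = 87, V ≈ 6.2 × 87^0.657 ≈ 116.59 kt.
ΔV over 18 h = 46.61 kt → 24 h equivalent = 46.61 × 24/18 ≈ 62.15 kt.
62 kt ≥ 30 kt ⇒ rapid intensification.

62 kt, yes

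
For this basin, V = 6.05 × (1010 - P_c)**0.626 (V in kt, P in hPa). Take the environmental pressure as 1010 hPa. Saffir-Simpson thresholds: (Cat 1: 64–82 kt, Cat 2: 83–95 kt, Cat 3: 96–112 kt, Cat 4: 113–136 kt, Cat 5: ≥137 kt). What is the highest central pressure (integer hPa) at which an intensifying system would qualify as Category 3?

927 hPa

Category 3 begins at V = 96 kt.
Required ΔP = (96/6.05)^(1/0.626) = 15.868^1.597 ≈ 82.75 hPa.
P_c ≤ 1010 − 82.75 = 927.25, so the highest integer P_c is 927 hPa.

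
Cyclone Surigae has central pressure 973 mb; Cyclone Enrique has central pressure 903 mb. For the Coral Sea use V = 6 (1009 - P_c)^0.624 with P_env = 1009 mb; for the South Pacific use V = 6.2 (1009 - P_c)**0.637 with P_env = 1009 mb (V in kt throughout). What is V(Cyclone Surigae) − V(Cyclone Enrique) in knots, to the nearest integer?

-65 kt

Cyclone Surigae: ΔP = 36; V ≈ 6 × 36^0.624 ≈ 56.14 kt.
Cyclone Enrique: ΔP = 106; V ≈ 6.2 × 106^0.637 ≈ 120.92 kt.
Difference ≈ 56.14 − 120.92 = -64.78 → -65 kt.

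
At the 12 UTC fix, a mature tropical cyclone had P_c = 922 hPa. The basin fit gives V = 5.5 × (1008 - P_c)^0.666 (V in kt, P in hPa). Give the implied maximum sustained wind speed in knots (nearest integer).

107 kt

ΔP = 1008 − 922 = 86 hPa.
86^0.666 ≈ 19.426.
V ≈ 5.5 × 19.426 ≈ 106.8 kt.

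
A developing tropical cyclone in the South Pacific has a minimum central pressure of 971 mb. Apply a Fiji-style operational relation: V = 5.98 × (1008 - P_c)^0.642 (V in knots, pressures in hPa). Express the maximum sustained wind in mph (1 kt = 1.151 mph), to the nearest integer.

70 mph

ΔP = 1008 − 971 = 37 mb.
V ≈ 5.98 × 37^0.642 = 5.98 × 10.157 ≈ 60.742 kt.
60.742 × 1.151 ≈ 69.91 mph → 70 mph.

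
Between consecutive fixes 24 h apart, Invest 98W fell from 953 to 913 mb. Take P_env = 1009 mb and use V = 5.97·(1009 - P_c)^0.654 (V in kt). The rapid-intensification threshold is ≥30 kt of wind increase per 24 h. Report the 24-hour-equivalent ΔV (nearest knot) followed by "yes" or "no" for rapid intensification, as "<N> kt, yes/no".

V₁: ΔP = 56, V ≈ 5.97 × 56^0.654 ≈ 83.04 kt.
V₂: ΔP = 96, V ≈ 5.97 × 96^0.654 ≈ 118.14 kt.
ΔV over 24 h = 35.10 kt → 24 h equivalent = 35.10 × 24/24 ≈ 35.10 kt.
35 kt ≥ 30 kt ⇒ rapid intensification.

35 kt, yes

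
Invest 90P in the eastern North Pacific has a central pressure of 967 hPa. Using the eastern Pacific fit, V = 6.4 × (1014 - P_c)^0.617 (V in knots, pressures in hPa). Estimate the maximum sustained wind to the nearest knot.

ΔP = 1014 − 967 = 47 hPa.
47^0.617 ≈ 10.757.
V ≈ 6.4 × 10.757 ≈ 68.8 kt.

69 kt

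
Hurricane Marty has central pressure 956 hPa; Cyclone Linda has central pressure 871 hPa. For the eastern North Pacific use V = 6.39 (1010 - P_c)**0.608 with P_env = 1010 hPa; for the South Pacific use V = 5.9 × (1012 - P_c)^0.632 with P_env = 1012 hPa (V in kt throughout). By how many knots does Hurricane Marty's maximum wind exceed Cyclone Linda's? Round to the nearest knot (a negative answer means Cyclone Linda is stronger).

-62 kt

Hurricane Marty: ΔP = 54; V ≈ 6.39 × 54^0.608 ≈ 72.24 kt.
Cyclone Linda: ΔP = 141; V ≈ 5.9 × 141^0.632 ≈ 134.64 kt.
Difference ≈ 72.24 − 134.64 = -62.40 → -62 kt.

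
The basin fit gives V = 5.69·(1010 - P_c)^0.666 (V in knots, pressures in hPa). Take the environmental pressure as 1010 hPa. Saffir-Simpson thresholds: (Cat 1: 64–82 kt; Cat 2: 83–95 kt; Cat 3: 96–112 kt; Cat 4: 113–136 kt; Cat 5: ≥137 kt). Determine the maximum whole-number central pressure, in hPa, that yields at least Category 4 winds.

921 hPa

Category 4 begins at V = 113 kt.
Required ΔP = (113/5.69)^(1/0.666) = 19.859^1.502 ≈ 88.90 hPa.
P_c ≤ 1010 − 88.90 = 921.10, so the highest integer P_c is 921 hPa.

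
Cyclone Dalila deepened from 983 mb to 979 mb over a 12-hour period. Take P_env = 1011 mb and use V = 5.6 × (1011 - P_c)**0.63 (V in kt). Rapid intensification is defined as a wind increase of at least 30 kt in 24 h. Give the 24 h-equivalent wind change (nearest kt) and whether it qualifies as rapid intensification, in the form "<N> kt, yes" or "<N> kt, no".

8 kt, no

V₁: ΔP = 28, V ≈ 5.6 × 28^0.63 ≈ 45.70 kt.
V₂: ΔP = 32, V ≈ 5.6 × 32^0.63 ≈ 49.71 kt.
ΔV over 12 h = 4.01 kt → 24 h equivalent = 4.01 × 24/12 ≈ 8.02 kt.
8 kt < 30 kt ⇒ not rapid intensification.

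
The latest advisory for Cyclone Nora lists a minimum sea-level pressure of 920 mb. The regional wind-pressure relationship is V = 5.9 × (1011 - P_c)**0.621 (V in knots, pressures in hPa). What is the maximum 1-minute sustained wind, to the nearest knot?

ΔP = 1011 − 920 = 91 mb.
91^0.621 ≈ 16.465.
V ≈ 5.9 × 16.465 ≈ 97.1 kt.

97 kt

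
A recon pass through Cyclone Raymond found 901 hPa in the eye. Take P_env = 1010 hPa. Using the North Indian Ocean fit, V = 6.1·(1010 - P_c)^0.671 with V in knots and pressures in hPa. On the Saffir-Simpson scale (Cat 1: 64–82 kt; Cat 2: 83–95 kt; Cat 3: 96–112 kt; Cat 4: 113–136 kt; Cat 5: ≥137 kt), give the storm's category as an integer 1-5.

ΔP = 1010 − 901 = 109 hPa.
V ≈ 6.1 × 109^0.671 = 6.1 × 23.29 ≈ 142 kt.
142 kt falls in the Category 5 band.

5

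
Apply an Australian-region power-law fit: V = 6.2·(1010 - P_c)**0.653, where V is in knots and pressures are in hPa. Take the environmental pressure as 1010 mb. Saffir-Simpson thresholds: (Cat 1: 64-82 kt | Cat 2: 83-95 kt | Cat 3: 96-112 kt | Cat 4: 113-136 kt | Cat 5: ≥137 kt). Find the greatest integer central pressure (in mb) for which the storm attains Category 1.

Category 1 begins at V = 64 kt.
Required ΔP = (64/6.2)^(1/0.653) = 10.323^1.531 ≈ 35.69 mb.
P_c ≤ 1010 − 35.69 = 974.31, so the highest integer P_c is 974 mb.

974 mb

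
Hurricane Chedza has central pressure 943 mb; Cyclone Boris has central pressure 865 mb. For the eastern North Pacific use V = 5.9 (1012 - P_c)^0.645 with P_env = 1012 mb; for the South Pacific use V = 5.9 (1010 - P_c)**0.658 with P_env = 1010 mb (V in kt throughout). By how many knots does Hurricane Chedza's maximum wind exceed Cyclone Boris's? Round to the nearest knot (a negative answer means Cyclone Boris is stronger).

-65 kt

Hurricane Chedza: ΔP = 69; V ≈ 5.9 × 69^0.645 ≈ 90.55 kt.
Cyclone Boris: ΔP = 145; V ≈ 5.9 × 145^0.658 ≈ 155.97 kt.
Difference ≈ 90.55 − 155.97 = -65.42 → -65 kt.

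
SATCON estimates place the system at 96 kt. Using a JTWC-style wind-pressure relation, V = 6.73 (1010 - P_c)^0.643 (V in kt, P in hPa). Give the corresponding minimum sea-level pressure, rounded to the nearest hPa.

ΔP = (V / 6.73)^(1/0.643) = (96/6.73)^1.555.
96/6.73 = 14.264; 14.264^1.555 ≈ 62.39 hPa.
P_c = 1010 − 62.39 = 947.61 ≈ 948 hPa.

948 hPa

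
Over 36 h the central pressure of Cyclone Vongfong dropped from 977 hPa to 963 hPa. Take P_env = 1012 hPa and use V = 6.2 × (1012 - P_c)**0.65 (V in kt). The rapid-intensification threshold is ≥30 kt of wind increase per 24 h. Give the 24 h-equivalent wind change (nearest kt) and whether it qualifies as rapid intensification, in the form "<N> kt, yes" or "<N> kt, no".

V₁: ΔP = 35, V ≈ 6.2 × 35^0.65 ≈ 62.52 kt.
V₂: ΔP = 49, V ≈ 6.2 × 49^0.65 ≈ 77.81 kt.
ΔV over 36 h = 15.29 kt → 24 h equivalent = 15.29 × 24/36 ≈ 10.19 kt.
10 kt < 30 kt ⇒ not rapid intensification.

10 kt, no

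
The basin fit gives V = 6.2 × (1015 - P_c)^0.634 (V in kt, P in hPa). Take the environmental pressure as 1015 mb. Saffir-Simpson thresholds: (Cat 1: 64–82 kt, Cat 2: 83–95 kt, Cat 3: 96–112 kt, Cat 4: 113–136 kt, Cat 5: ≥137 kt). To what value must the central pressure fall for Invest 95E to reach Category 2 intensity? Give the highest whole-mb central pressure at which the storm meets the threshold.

955 mb

Category 2 begins at V = 83 kt.
Required ΔP = (83/6.2)^(1/0.634) = 13.387^1.577 ≈ 59.86 mb.
P_c ≤ 1015 − 59.86 = 955.14, so the highest integer P_c is 955 mb.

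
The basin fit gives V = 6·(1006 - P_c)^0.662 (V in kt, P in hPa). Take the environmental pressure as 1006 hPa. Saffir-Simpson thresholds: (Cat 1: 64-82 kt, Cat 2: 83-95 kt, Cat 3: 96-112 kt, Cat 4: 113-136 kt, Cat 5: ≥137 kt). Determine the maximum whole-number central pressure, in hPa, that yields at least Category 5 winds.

893 hPa

Category 5 begins at V = 137 kt.
Required ΔP = (137/6)^(1/0.662) = 22.833^1.511 ≈ 112.78 hPa.
P_c ≤ 1006 − 112.78 = 893.22, so the highest integer P_c is 893 hPa.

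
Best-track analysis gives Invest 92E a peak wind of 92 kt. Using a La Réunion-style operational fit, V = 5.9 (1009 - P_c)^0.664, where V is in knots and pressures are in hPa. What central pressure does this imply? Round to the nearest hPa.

ΔP = (V / 5.9)^(1/0.664) = (92/5.9)^1.506.
92/5.9 = 15.593; 15.593^1.506 ≈ 62.60 hPa.
P_c = 1009 − 62.60 = 946.40 ≈ 946 hPa.

946 hPa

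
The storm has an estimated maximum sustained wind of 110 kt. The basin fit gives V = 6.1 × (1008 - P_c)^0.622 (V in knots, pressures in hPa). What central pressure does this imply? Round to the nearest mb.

903 mb

ΔP = (V / 6.1)^(1/0.622) = (110/6.1)^1.608.
110/6.1 = 18.033; 18.033^1.608 ≈ 104.57 mb.
P_c = 1008 − 104.57 = 903.43 ≈ 903 mb.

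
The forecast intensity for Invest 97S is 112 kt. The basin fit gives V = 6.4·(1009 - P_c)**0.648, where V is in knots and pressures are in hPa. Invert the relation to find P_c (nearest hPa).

926 hPa

ΔP = (V / 6.4)^(1/0.648) = (112/6.4)^1.543.
112/6.4 = 17.500; 17.500^1.543 ≈ 82.85 hPa.
P_c = 1009 − 82.85 = 926.15 ≈ 926 hPa.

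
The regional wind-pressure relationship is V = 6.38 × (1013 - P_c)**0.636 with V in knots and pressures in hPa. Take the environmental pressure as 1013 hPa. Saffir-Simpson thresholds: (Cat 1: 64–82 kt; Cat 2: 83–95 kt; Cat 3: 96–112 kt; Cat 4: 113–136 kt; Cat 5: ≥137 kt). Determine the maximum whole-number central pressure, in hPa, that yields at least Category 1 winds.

975 hPa

Category 1 begins at V = 64 kt.
Required ΔP = (64/6.38)^(1/0.636) = 10.031^1.572 ≈ 37.54 hPa.
P_c ≤ 1013 − 37.54 = 975.46, so the highest integer P_c is 975 hPa.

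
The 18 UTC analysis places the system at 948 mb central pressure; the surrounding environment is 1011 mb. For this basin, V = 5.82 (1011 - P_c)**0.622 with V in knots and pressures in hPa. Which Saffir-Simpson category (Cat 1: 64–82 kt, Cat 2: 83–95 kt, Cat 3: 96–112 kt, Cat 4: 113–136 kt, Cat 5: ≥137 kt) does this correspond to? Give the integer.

1

ΔP = 1011 − 948 = 63 mb.
V ≈ 5.82 × 63^0.622 = 5.82 × 13.16 ≈ 77 kt.
77 kt falls in the Category 1 band.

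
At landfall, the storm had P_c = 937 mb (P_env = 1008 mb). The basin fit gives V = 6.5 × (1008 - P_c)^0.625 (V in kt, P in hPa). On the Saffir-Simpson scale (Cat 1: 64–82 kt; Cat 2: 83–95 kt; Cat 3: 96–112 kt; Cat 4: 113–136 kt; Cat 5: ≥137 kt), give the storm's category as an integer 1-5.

2

ΔP = 1008 − 937 = 71 mb.
V ≈ 6.5 × 71^0.625 = 6.5 × 14.36 ≈ 93 kt.
93 kt falls in the Category 2 band.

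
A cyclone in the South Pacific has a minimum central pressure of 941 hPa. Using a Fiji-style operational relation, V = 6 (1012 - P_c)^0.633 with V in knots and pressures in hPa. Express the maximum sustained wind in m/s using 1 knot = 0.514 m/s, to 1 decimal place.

45.8 m/s

ΔP = 1012 − 941 = 71 hPa.
V ≈ 6 × 71^0.633 = 6 × 14.854 ≈ 89.125 kt.
89.125 × 0.514 ≈ 45.81 m/s → 45.8 m/s.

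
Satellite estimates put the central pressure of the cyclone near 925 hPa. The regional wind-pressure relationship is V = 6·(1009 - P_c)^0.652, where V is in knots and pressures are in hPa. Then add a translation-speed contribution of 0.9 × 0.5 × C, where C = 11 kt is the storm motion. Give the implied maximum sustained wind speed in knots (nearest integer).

ΔP = 1009 − 925 = 84 hPa.
84^0.652 ≈ 17.973.
V ≈ 6 × 17.973 ≈ 107.8 kt.
Translation term: 0.9 × 0.5 × 11 = 4.95 kt.
Corrected V ≈ 112.75 kt → 113 kt.

113 kt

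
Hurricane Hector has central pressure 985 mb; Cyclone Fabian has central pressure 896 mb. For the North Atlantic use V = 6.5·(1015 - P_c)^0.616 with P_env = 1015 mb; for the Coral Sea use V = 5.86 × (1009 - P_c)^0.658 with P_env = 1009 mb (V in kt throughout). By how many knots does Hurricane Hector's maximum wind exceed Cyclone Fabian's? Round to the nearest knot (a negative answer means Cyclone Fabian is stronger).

-79 kt

Hurricane Hector: ΔP = 30; V ≈ 6.5 × 30^0.616 ≈ 52.82 kt.
Cyclone Fabian: ΔP = 113; V ≈ 5.86 × 113^0.658 ≈ 131.47 kt.
Difference ≈ 52.82 − 131.47 = -78.65 → -79 kt.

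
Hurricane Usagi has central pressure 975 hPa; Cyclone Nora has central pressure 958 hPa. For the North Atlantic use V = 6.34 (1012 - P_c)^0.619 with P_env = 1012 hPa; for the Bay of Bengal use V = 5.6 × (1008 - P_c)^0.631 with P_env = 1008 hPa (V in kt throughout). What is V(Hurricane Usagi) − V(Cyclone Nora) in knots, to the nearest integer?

-7 kt

Hurricane Usagi: ΔP = 37; V ≈ 6.34 × 37^0.619 ≈ 59.27 kt.
Cyclone Nora: ΔP = 50; V ≈ 5.6 × 50^0.631 ≈ 66.11 kt.
Difference ≈ 59.27 − 66.11 = -6.84 → -7 kt.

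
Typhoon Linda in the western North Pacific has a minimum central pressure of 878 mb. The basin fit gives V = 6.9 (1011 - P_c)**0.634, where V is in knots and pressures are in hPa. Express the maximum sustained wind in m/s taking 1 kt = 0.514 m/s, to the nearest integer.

79 m/s

ΔP = 1011 − 878 = 133 mb.
V ≈ 6.9 × 133^0.634 = 6.9 × 22.209 ≈ 153.240 kt.
153.240 × 0.514 ≈ 78.77 m/s → 79 m/s.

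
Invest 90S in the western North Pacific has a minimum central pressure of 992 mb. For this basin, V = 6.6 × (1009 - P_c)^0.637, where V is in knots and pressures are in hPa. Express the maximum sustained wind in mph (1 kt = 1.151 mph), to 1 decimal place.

ΔP = 1009 − 992 = 17 mb.
V ≈ 6.6 × 17^0.637 = 6.6 × 6.078 ≈ 40.118 kt.
40.118 × 1.151 ≈ 46.18 mph → 46.2 mph.

46.2 mph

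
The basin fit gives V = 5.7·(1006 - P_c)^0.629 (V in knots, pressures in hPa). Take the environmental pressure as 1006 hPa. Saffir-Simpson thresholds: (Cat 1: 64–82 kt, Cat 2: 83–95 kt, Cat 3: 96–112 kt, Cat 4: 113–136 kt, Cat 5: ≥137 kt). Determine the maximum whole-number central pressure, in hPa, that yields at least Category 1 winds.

Category 1 begins at V = 64 kt.
Required ΔP = (64/5.7)^(1/0.629) = 11.228^1.590 ≈ 46.75 hPa.
P_c ≤ 1006 − 46.75 = 959.25, so the highest integer P_c is 959 hPa.

959 hPa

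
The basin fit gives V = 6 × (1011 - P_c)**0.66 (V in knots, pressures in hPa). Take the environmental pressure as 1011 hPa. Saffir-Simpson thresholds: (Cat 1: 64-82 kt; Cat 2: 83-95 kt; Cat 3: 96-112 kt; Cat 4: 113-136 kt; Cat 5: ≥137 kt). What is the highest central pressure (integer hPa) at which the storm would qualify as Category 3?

Category 3 begins at V = 96 kt.
Required ΔP = (96/6)^(1/0.66) = 16.000^1.515 ≈ 66.75 hPa.
P_c ≤ 1011 − 66.75 = 944.25, so the highest integer P_c is 944 hPa.

944 hPa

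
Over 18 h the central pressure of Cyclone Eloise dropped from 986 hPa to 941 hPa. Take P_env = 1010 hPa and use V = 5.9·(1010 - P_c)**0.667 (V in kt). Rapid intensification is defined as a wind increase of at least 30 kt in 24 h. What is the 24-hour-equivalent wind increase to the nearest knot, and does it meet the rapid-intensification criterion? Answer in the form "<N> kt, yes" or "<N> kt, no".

V₁: ΔP = 24, V ≈ 5.9 × 24^0.667 ≈ 49.14 kt.
V₂: ΔP = 69, V ≈ 5.9 × 69^0.667 ≈ 99.39 kt.
ΔV over 18 h = 50.25 kt → 24 h equivalent = 50.25 × 24/18 ≈ 67.00 kt.
67 kt ≥ 30 kt ⇒ rapid intensification.

67 kt, yes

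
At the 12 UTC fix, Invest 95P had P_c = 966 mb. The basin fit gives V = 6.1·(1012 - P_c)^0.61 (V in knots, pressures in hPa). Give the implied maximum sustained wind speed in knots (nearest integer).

ΔP = 1012 − 966 = 46 mb.
46^0.61 ≈ 10.334.
V ≈ 6.1 × 10.334 ≈ 63.0 kt.

63 kt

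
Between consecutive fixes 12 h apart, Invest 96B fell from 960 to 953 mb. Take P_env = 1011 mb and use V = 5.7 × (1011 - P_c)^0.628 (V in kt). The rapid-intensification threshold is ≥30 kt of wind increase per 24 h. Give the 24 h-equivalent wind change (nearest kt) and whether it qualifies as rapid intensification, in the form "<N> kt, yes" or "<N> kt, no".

V₁: ΔP = 51, V ≈ 5.7 × 51^0.628 ≈ 67.33 kt.
V₂: ΔP = 58, V ≈ 5.7 × 58^0.628 ≈ 73.00 kt.
ΔV over 12 h = 5.67 kt → 24 h equivalent = 5.67 × 24/12 ≈ 11.34 kt.
11 kt < 30 kt ⇒ not rapid intensification.

11 kt, no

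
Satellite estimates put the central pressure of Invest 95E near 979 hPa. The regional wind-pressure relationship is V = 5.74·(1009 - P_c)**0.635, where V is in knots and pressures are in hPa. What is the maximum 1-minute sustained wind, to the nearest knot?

ΔP = 1009 − 979 = 30 hPa.
30^0.635 ≈ 8.669.
V ≈ 5.74 × 8.669 ≈ 49.8 kt.

50 kt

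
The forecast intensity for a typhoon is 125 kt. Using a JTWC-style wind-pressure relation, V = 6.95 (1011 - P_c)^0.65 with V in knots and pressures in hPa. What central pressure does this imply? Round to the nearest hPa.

ΔP = (V / 6.95)^(1/0.65) = (125/6.95)^1.538.
125/6.95 = 17.986; 17.986^1.538 ≈ 85.24 hPa.
P_c = 1011 − 85.24 = 925.76 ≈ 926 hPa.

926 hPa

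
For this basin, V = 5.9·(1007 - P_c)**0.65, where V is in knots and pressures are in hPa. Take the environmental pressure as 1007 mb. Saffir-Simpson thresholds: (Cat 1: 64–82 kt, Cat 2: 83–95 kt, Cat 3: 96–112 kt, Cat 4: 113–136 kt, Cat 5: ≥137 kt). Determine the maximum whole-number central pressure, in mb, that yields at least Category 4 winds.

Category 4 begins at V = 113 kt.
Required ΔP = (113/5.9)^(1/0.65) = 19.153^1.538 ≈ 93.90 mb.
P_c ≤ 1007 − 93.90 = 913.10, so the highest integer P_c is 913 mb.

913 mb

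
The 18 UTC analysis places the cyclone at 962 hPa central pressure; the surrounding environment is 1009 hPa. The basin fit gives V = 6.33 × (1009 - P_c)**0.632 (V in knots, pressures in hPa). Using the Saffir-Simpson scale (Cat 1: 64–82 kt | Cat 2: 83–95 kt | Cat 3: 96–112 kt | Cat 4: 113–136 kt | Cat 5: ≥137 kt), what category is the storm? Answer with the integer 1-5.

1

ΔP = 1009 − 962 = 47 hPa.
V ≈ 6.33 × 47^0.632 = 6.33 × 11.40 ≈ 72 kt.
72 kt falls in the Category 1 band.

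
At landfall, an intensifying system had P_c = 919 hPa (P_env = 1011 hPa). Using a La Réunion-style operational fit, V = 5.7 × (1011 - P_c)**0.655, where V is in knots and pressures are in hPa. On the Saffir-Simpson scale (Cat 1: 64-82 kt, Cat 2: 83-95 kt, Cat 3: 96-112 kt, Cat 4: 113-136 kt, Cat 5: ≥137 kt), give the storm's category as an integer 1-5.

3

ΔP = 1011 − 919 = 92 hPa.
V ≈ 5.7 × 92^0.655 = 5.7 × 19.33 ≈ 110 kt.
110 kt falls in the Category 3 band.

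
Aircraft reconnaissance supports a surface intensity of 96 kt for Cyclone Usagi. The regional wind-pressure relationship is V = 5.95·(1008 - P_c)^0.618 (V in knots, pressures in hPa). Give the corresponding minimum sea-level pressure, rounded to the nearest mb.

918 mb

ΔP = (V / 5.95)^(1/0.618) = (96/5.95)^1.618.
96/5.95 = 16.134; 16.134^1.618 ≈ 90.01 mb.
P_c = 1008 − 90.01 = 917.99 ≈ 918 mb.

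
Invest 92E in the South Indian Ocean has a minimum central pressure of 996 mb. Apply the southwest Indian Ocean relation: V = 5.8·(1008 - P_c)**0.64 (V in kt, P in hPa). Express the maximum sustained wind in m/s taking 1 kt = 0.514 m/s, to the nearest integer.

15 m/s

ΔP = 1008 − 996 = 12 mb.
V ≈ 5.8 × 12^0.64 = 5.8 × 4.905 ≈ 28.451 kt.
28.451 × 0.514 ≈ 14.62 m/s → 15 m/s.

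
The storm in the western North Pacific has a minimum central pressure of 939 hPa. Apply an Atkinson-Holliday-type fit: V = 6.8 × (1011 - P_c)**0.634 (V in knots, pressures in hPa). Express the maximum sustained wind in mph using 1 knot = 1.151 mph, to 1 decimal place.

117.8 mph

ΔP = 1011 − 939 = 72 hPa.
V ≈ 6.8 × 72^0.634 = 6.8 × 15.050 ≈ 102.343 kt.
102.343 × 1.151 ≈ 117.80 mph → 117.8 mph.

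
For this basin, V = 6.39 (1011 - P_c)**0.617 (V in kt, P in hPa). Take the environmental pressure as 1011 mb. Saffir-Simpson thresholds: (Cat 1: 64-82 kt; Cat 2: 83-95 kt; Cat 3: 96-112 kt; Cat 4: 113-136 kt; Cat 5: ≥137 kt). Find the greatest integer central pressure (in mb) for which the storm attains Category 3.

930 mb

Category 3 begins at V = 96 kt.
Required ΔP = (96/6.39)^(1/0.617) = 15.023^1.621 ≈ 80.77 mb.
P_c ≤ 1011 − 80.77 = 930.23, so the highest integer P_c is 930 mb.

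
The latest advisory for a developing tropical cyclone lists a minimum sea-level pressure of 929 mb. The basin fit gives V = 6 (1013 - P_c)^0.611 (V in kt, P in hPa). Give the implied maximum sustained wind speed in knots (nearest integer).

90 kt

ΔP = 1013 − 929 = 84 mb.
84^0.611 ≈ 14.988.
V ≈ 6 × 14.988 ≈ 89.9 kt.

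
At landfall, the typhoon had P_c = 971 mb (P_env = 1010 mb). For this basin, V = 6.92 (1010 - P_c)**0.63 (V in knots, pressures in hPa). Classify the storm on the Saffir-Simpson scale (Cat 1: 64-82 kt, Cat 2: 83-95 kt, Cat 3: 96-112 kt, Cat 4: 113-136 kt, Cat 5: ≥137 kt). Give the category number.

1

ΔP = 1010 − 971 = 39 mb.
V ≈ 6.92 × 39^0.63 = 6.92 × 10.05 ≈ 70 kt.
70 kt falls in the Category 1 band.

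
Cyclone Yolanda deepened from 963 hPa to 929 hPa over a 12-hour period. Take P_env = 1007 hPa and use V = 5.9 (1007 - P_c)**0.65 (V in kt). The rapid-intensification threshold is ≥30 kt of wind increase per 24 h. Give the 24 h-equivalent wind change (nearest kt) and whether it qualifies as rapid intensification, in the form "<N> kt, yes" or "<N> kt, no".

V₁: ΔP = 44, V ≈ 5.9 × 44^0.65 ≈ 69.04 kt.
V₂: ΔP = 78, V ≈ 5.9 × 78^0.65 ≈ 100.16 kt.
ΔV over 12 h = 31.12 kt → 24 h equivalent = 31.12 × 24/12 ≈ 62.24 kt.
62 kt ≥ 30 kt ⇒ rapid intensification.

62 kt, yes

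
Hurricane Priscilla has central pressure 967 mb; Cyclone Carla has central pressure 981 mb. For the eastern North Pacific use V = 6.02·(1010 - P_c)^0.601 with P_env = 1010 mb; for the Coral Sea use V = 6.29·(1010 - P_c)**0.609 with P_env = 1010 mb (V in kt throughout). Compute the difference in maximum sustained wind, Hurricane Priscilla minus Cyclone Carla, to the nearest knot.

Hurricane Priscilla: ΔP = 43; V ≈ 6.02 × 43^0.601 ≈ 57.72 kt.
Cyclone Carla: ΔP = 29; V ≈ 6.29 × 29^0.609 ≈ 48.89 kt.
Difference ≈ 57.72 − 48.89 = 8.83 → 9 kt.

9 kt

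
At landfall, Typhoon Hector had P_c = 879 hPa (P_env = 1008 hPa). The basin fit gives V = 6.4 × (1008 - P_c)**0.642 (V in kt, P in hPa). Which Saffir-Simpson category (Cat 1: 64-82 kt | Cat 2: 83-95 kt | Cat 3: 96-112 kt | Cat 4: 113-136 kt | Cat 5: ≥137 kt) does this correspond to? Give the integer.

ΔP = 1008 − 879 = 129 hPa.
V ≈ 6.4 × 129^0.642 = 6.4 × 22.65 ≈ 145 kt.
145 kt falls in the Category 5 band.

5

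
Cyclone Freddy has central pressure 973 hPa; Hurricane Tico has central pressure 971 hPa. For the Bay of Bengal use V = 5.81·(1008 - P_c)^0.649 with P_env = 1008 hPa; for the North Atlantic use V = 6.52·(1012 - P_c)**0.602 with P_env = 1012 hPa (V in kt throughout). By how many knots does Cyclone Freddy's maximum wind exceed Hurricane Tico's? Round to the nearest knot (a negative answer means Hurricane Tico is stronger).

-3 kt

Cyclone Freddy: ΔP = 35; V ≈ 5.81 × 35^0.649 ≈ 58.38 kt.
Hurricane Tico: ΔP = 41; V ≈ 6.52 × 41^0.602 ≈ 60.97 kt.
Difference ≈ 58.38 − 60.97 = -2.59 → -3 kt.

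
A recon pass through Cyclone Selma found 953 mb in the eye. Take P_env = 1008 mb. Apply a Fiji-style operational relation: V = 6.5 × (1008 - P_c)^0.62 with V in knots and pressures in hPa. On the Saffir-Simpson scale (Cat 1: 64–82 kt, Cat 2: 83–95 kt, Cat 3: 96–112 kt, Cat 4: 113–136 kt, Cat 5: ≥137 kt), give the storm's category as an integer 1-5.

1

ΔP = 1008 − 953 = 55 mb.
V ≈ 6.5 × 55^0.62 = 6.5 × 12.00 ≈ 78 kt.
78 kt falls in the Category 1 band.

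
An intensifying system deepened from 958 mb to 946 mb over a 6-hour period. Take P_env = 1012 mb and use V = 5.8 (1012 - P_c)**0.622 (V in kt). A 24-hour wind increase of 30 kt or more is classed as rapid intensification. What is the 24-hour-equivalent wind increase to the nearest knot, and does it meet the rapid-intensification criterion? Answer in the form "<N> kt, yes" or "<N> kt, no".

37 kt, yes

V₁: ΔP = 54, V ≈ 5.8 × 54^0.622 ≈ 69.34 kt.
V₂: ΔP = 66, V ≈ 5.8 × 66^0.622 ≈ 78.56 kt.
ΔV over 6 h = 9.22 kt → 24 h equivalent = 9.22 × 24/6 ≈ 36.88 kt.
37 kt ≥ 30 kt ⇒ rapid intensification.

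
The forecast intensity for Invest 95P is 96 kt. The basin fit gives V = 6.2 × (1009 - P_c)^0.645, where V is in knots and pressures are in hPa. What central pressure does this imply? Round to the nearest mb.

939 mb

ΔP = (V / 6.2)^(1/0.645) = (96/6.2)^1.550.
96/6.2 = 15.484; 15.484^1.550 ≈ 69.95 mb.
P_c = 1009 − 69.95 = 939.05 ≈ 939 mb.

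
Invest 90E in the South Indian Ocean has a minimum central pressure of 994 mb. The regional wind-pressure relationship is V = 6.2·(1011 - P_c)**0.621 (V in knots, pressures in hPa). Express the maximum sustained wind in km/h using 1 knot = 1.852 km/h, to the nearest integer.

67 km/h

ΔP = 1011 − 994 = 17 mb.
V ≈ 6.2 × 17^0.621 = 6.2 × 5.809 ≈ 36.016 kt.
36.016 × 1.852 ≈ 66.70 km/h → 67 km/h.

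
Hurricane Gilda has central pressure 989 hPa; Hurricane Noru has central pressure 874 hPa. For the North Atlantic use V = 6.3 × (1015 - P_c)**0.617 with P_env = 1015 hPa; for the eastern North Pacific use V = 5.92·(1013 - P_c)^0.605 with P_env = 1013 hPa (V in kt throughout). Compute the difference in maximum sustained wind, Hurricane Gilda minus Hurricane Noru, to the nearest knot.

-70 kt

Hurricane Gilda: ΔP = 26; V ≈ 6.3 × 26^0.617 ≈ 47.03 kt.
Hurricane Noru: ΔP = 139; V ≈ 5.92 × 139^0.605 ≈ 117.18 kt.
Difference ≈ 47.03 − 117.18 = -70.15 → -70 kt.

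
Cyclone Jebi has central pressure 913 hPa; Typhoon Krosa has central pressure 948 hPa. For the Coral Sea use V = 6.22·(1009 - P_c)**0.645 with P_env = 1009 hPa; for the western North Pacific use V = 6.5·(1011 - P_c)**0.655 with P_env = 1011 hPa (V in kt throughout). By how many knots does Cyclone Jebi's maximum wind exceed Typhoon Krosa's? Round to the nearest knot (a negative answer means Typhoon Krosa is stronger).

20 kt

Cyclone Jebi: ΔP = 96; V ≈ 6.22 × 96^0.645 ≈ 118.13 kt.
Typhoon Krosa: ΔP = 63; V ≈ 6.5 × 63^0.655 ≈ 98.06 kt.
Difference ≈ 118.13 − 98.06 = 20.07 → 20 kt.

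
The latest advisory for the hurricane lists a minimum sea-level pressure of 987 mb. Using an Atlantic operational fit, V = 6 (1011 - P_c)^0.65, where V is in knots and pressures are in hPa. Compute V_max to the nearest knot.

ΔP = 1011 − 987 = 24 mb.
24^0.65 ≈ 7.891.
V ≈ 6 × 7.891 ≈ 47.3 kt.

47 kt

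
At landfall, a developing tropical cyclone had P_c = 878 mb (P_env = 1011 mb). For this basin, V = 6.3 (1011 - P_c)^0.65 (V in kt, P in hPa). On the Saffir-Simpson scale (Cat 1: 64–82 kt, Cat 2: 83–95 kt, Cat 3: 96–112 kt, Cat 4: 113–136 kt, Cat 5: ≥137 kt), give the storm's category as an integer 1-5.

ΔP = 1011 − 878 = 133 mb.
V ≈ 6.3 × 133^0.65 = 6.3 × 24.02 ≈ 151 kt.
151 kt falls in the Category 5 band.

5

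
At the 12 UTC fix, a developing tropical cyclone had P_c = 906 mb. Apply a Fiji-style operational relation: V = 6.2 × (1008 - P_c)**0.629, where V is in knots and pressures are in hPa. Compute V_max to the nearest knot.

ΔP = 1008 − 906 = 102 mb.
102^0.629 ≈ 18.340.
V ≈ 6.2 × 18.340 ≈ 113.7 kt.

114 kt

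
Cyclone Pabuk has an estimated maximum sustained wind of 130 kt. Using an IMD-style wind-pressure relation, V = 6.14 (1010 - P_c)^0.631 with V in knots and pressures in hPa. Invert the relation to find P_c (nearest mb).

884 mb

ΔP = (V / 6.14)^(1/0.631) = (130/6.14)^1.585.
130/6.14 = 21.173; 21.173^1.585 ≈ 126.20 mb.
P_c = 1010 − 126.20 = 883.80 ≈ 884 mb.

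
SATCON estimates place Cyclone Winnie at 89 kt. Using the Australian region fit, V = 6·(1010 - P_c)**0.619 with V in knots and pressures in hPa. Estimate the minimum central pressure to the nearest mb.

ΔP = (V / 6)^(1/0.619) = (89/6)^1.616.
89/6 = 14.833; 14.833^1.616 ≈ 78.01 mb.
P_c = 1010 − 78.01 = 931.99 ≈ 932 mb.

932 mb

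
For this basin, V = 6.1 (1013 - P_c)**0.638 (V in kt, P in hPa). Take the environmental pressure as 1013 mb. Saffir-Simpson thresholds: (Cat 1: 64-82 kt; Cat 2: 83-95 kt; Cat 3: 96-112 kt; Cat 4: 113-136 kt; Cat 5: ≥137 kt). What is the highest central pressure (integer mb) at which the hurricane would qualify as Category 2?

953 mb

Category 2 begins at V = 83 kt.
Required ΔP = (83/6.1)^(1/0.638) = 13.607^1.567 ≈ 59.85 mb.
P_c ≤ 1013 − 59.85 = 953.15, so the highest integer P_c is 953 mb.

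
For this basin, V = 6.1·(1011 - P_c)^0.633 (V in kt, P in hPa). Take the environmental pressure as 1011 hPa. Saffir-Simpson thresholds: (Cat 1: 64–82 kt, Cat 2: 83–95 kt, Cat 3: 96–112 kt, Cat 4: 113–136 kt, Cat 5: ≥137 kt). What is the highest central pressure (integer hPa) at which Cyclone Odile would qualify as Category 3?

933 hPa

Category 3 begins at V = 96 kt.
Required ΔP = (96/6.1)^(1/0.633) = 15.738^1.580 ≈ 77.79 hPa.
P_c ≤ 1011 − 77.79 = 933.21, so the highest integer P_c is 933 hPa.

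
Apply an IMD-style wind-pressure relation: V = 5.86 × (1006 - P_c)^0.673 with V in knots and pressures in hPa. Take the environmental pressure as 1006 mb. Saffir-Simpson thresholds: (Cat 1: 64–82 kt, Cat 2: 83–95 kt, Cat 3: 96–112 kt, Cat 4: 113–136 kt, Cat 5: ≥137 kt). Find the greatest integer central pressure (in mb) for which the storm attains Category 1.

Category 1 begins at V = 64 kt.
Required ΔP = (64/5.86)^(1/0.673) = 10.922^1.486 ≈ 34.90 mb.
P_c ≤ 1006 − 34.90 = 971.10, so the highest integer P_c is 971 mb.

971 mb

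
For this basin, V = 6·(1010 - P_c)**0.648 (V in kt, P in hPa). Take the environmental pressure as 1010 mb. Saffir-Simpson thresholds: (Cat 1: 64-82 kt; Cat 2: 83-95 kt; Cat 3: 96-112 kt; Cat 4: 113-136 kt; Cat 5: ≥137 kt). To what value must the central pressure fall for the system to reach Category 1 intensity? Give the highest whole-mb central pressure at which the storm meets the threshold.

971 mb

Category 1 begins at V = 64 kt.
Required ΔP = (64/6)^(1/0.648) = 10.667^1.543 ≈ 38.59 mb.
P_c ≤ 1010 − 38.59 = 971.41, so the highest integer P_c is 971 mb.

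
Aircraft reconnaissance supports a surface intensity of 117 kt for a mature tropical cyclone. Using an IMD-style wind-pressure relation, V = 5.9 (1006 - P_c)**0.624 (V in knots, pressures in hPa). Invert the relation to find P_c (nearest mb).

886 mb

ΔP = (V / 5.9)^(1/0.624) = (117/5.9)^1.603.
117/5.9 = 19.831; 19.831^1.603 ≈ 119.97 mb.
P_c = 1006 − 119.97 = 886.03 ≈ 886 mb.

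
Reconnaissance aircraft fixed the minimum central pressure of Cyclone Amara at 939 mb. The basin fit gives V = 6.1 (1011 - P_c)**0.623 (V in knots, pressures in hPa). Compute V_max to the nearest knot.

ΔP = 1011 − 939 = 72 mb.
72^0.623 ≈ 14.359.
V ≈ 6.1 × 14.359 ≈ 87.6 kt.

88 kt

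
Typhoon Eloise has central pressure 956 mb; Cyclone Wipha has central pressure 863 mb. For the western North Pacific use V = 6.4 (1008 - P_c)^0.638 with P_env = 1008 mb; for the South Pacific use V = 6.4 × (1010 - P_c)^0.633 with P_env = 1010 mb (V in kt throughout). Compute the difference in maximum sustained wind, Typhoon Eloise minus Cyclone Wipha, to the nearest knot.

Typhoon Eloise: ΔP = 52; V ≈ 6.4 × 52^0.638 ≈ 79.61 kt.
Cyclone Wipha: ΔP = 147; V ≈ 6.4 × 147^0.633 ≈ 150.69 kt.
Difference ≈ 79.61 − 150.69 = -71.08 → -71 kt.

-71 kt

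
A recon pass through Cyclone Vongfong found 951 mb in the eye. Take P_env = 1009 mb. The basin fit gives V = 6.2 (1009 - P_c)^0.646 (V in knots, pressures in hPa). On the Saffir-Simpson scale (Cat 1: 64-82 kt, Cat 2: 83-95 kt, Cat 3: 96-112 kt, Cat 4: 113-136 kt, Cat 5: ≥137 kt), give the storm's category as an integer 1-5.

2

ΔP = 1009 − 951 = 58 mb.
V ≈ 6.2 × 58^0.646 = 6.2 × 13.78 ≈ 85 kt.
85 kt falls in the Category 2 band.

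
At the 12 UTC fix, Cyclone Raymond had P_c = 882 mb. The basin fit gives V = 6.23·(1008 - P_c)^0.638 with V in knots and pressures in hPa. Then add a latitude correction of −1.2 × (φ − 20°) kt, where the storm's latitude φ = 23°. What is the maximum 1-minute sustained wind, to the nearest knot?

ΔP = 1008 − 882 = 126 mb.
126^0.638 ≈ 21.879.
V ≈ 6.23 × 21.879 ≈ 136.3 kt.
Latitude correction: −1.2 × (23 − 20) = -3.6 kt.
Corrected V ≈ 132.7 kt → 133 kt.

133 kt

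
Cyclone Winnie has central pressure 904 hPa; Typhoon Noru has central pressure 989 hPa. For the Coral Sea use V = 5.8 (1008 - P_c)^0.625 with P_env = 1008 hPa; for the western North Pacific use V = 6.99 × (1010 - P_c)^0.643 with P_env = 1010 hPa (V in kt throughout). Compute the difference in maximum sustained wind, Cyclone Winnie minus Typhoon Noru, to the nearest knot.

56 kt

Cyclone Winnie: ΔP = 104; V ≈ 5.8 × 104^0.625 ≈ 105.70 kt.
Typhoon Noru: ΔP = 21; V ≈ 6.99 × 21^0.643 ≈ 49.51 kt.
Difference ≈ 105.70 − 49.51 = 56.19 → 56 kt.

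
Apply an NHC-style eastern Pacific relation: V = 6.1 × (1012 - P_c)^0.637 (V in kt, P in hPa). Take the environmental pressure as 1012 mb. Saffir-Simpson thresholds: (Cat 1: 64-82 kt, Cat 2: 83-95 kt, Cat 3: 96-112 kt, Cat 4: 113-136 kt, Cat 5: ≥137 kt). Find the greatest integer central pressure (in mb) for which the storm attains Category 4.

914 mb

Category 4 begins at V = 113 kt.
Required ΔP = (113/6.1)^(1/0.637) = 18.525^1.570 ≈ 97.77 mb.
P_c ≤ 1012 − 97.77 = 914.23, so the highest integer P_c is 914 mb.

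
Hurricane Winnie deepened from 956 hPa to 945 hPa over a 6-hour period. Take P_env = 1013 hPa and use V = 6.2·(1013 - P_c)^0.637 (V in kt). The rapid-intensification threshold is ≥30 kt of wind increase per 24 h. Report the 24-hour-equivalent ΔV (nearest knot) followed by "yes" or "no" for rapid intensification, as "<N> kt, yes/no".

39 kt, yes

V₁: ΔP = 57, V ≈ 6.2 × 57^0.637 ≈ 81.45 kt.
V₂: ΔP = 68, V ≈ 6.2 × 68^0.637 ≈ 91.14 kt.
ΔV over 6 h = 9.69 kt → 24 h equivalent = 9.69 × 24/6 ≈ 38.76 kt.
39 kt ≥ 30 kt ⇒ rapid intensification.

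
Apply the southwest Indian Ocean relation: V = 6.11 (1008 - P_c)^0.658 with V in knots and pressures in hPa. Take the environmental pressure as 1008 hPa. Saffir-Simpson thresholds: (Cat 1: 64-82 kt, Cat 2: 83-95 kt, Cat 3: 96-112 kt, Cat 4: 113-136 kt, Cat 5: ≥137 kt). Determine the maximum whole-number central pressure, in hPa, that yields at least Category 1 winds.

972 hPa

Category 1 begins at V = 64 kt.
Required ΔP = (64/6.11)^(1/0.658) = 10.475^1.520 ≈ 35.51 hPa.
P_c ≤ 1008 − 35.51 = 972.49, so the highest integer P_c is 972 hPa.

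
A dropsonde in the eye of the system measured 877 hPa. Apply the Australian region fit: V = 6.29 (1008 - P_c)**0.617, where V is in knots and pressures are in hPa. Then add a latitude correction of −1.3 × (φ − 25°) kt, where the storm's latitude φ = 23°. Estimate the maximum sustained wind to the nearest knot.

130 kt

ΔP = 1008 − 877 = 131 hPa.
131^0.617 ≈ 20.247.
V ≈ 6.29 × 20.247 ≈ 127.4 kt.
Latitude correction: −1.3 × (23 − 25) = 2.6 kt.
Corrected V ≈ 130 kt → 130 kt.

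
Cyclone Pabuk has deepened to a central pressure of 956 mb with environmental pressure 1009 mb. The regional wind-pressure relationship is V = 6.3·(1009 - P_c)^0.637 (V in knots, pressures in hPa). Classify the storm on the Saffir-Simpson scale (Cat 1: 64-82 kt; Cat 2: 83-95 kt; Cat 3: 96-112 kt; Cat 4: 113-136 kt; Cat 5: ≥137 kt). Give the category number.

1

ΔP = 1009 − 956 = 53 mb.
V ≈ 6.3 × 53^0.637 = 6.3 × 12.54 ≈ 79 kt.
79 kt falls in the Category 1 band.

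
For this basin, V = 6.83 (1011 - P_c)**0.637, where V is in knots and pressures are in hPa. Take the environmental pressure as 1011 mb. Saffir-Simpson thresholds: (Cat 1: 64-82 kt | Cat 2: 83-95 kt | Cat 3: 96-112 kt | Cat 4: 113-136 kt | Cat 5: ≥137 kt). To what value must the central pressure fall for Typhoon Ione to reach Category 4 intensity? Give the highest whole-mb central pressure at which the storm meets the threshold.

Category 4 begins at V = 113 kt.
Required ΔP = (113/6.83)^(1/0.637) = 16.545^1.570 ≈ 81.87 mb.
P_c ≤ 1011 − 81.87 = 929.13, so the highest integer P_c is 929 mb.

929 mb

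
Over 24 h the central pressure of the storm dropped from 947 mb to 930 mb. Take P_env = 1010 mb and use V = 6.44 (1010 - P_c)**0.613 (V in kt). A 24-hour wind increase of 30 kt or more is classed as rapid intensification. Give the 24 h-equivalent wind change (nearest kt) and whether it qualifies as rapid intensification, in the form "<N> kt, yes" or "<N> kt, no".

V₁: ΔP = 63, V ≈ 6.44 × 63^0.613 ≈ 81.64 kt.
V₂: ΔP = 80, V ≈ 6.44 × 80^0.613 ≈ 94.51 kt.
ΔV over 24 h = 12.87 kt → 24 h equivalent = 12.87 × 24/24 ≈ 12.87 kt.
13 kt < 30 kt ⇒ not rapid intensification.

13 kt, no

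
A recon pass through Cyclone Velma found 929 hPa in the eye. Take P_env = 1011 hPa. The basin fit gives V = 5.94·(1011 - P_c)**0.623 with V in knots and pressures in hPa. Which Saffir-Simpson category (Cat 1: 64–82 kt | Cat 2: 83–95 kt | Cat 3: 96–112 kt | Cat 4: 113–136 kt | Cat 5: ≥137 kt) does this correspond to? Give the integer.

2

ΔP = 1011 − 929 = 82 hPa.
V ≈ 5.94 × 82^0.623 = 5.94 × 15.57 ≈ 92 kt.
92 kt falls in the Category 2 band.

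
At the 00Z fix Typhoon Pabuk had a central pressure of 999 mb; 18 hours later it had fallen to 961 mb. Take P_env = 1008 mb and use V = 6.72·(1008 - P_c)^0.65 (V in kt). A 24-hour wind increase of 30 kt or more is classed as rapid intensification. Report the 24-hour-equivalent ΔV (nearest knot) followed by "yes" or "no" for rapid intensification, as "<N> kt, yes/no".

72 kt, yes

V₁: ΔP = 9, V ≈ 6.72 × 9^0.65 ≈ 28.03 kt.
V₂: ΔP = 47, V ≈ 6.72 × 47^0.65 ≈ 82.08 kt.
ΔV over 18 h = 54.05 kt → 24 h equivalent = 54.05 × 24/18 ≈ 72.07 kt.
72 kt ≥ 30 kt ⇒ rapid intensification.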